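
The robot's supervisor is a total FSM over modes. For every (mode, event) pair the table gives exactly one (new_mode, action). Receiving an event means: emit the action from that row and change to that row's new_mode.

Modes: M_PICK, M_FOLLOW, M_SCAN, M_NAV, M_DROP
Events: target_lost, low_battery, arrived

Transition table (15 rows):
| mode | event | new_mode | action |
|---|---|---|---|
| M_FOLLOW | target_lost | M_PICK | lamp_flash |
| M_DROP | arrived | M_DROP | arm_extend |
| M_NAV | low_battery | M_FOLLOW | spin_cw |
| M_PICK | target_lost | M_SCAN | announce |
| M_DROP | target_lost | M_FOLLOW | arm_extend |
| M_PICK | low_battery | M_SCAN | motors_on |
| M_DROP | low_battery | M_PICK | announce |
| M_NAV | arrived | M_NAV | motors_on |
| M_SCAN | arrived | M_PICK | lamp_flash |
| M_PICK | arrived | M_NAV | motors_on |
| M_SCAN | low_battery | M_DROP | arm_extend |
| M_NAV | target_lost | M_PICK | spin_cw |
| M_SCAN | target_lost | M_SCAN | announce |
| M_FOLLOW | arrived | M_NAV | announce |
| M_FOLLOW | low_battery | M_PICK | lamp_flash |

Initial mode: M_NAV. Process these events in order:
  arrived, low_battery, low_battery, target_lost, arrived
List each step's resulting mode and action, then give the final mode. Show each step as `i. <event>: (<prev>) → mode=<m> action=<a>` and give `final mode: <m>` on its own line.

1. arrived: (M_NAV) → mode=M_NAV action=motors_on
2. low_battery: (M_NAV) → mode=M_FOLLOW action=spin_cw
3. low_battery: (M_FOLLOW) → mode=M_PICK action=lamp_flash
4. target_lost: (M_PICK) → mode=M_SCAN action=announce
5. arrived: (M_SCAN) → mode=M_PICK action=lamp_flash

final mode: M_PICK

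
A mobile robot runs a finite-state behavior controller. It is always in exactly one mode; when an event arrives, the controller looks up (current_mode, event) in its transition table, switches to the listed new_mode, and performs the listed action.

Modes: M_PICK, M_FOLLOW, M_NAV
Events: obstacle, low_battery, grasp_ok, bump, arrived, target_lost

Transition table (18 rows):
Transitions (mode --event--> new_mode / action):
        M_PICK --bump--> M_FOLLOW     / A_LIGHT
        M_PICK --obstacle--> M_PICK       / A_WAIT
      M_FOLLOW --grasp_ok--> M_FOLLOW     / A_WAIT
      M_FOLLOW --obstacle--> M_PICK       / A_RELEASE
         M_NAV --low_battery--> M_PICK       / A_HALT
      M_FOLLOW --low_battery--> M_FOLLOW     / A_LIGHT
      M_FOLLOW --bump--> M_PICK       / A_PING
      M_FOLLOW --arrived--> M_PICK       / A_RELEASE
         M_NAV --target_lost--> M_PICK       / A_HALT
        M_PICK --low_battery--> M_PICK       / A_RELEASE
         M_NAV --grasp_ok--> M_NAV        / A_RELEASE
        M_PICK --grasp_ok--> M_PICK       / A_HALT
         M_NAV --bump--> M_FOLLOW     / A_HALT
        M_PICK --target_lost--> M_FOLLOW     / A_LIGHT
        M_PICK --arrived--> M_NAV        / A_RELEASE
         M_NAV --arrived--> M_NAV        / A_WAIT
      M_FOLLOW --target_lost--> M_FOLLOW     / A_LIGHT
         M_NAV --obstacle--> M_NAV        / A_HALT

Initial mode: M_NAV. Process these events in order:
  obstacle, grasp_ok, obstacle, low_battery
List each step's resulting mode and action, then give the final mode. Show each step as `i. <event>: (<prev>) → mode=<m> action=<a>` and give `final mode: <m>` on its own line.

1. obstacle: (M_NAV) → mode=M_NAV action=A_HALT
2. grasp_ok: (M_NAV) → mode=M_NAV action=A_RELEASE
3. obstacle: (M_NAV) → mode=M_NAV action=A_HALT
4. low_battery: (M_NAV) → mode=M_PICK action=A_HALT

final mode: M_PICK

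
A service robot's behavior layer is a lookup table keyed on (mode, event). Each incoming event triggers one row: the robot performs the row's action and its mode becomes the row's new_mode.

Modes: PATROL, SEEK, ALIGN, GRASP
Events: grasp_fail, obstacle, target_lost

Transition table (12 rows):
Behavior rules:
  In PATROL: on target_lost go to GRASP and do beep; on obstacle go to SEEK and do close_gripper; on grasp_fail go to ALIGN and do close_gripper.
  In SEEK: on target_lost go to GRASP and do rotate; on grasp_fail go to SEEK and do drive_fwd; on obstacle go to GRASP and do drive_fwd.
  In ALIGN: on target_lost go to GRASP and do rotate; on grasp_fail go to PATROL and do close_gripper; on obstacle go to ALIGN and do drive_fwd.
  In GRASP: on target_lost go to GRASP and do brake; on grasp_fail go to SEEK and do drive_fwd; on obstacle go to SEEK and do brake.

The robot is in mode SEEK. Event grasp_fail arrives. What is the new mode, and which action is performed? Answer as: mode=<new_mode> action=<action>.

mode=SEEK action=drive_fwd

current mode = SEEK; filter table to that mode:
  (SEEK, target_lost) → (GRASP, rotate)
  (SEEK, grasp_fail) → (SEEK, drive_fwd)  ← event matches
  (SEEK, obstacle) → (GRASP, drive_fwd)
event = grasp_fail selects (SEEK, drive_fwd)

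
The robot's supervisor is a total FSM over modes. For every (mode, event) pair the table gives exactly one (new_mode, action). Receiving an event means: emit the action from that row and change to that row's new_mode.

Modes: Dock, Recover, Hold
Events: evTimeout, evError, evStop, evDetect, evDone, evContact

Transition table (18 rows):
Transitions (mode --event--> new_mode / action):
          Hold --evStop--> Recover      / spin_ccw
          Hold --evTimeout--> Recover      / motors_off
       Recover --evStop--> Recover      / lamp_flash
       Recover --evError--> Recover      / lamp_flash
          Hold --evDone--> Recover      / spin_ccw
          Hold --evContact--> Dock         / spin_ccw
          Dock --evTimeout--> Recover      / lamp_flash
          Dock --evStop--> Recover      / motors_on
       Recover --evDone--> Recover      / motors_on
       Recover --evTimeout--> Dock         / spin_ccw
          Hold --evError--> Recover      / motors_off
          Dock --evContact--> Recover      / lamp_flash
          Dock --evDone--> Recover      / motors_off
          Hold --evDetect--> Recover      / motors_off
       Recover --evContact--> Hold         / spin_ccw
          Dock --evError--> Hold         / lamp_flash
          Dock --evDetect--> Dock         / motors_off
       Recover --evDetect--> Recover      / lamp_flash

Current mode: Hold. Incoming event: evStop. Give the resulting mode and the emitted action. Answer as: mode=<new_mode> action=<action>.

current mode = Hold; filter table to that mode:
  (Hold, evStop) → (Recover, spin_ccw)  ← event matches
  (Hold, evTimeout) → (Recover, motors_off)
  (Hold, evDone) → (Recover, spin_ccw)
  (Hold, evContact) → (Dock, spin_ccw)
  (Hold, evError) → (Recover, motors_off)
  (Hold, evDetect) → (Recover, motors_off)
event = evStop selects (Recover, spin_ccw)

mode=Recover action=spin_ccw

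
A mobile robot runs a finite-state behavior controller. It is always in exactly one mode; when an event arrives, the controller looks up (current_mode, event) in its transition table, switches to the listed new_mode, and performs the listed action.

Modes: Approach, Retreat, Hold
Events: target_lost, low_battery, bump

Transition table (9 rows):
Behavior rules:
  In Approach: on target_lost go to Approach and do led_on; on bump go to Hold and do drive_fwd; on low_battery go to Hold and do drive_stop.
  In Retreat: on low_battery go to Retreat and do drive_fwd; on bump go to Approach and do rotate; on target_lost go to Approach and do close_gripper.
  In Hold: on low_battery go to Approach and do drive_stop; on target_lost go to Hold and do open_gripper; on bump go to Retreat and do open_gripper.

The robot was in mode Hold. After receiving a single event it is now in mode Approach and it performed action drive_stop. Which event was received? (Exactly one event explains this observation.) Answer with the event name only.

low_battery

try target_lost: (Hold, target_lost) → (Hold, open_gripper)
try low_battery: (Hold, low_battery) → (Approach, drive_stop)  ← matches
try bump: (Hold, bump) → (Retreat, open_gripper)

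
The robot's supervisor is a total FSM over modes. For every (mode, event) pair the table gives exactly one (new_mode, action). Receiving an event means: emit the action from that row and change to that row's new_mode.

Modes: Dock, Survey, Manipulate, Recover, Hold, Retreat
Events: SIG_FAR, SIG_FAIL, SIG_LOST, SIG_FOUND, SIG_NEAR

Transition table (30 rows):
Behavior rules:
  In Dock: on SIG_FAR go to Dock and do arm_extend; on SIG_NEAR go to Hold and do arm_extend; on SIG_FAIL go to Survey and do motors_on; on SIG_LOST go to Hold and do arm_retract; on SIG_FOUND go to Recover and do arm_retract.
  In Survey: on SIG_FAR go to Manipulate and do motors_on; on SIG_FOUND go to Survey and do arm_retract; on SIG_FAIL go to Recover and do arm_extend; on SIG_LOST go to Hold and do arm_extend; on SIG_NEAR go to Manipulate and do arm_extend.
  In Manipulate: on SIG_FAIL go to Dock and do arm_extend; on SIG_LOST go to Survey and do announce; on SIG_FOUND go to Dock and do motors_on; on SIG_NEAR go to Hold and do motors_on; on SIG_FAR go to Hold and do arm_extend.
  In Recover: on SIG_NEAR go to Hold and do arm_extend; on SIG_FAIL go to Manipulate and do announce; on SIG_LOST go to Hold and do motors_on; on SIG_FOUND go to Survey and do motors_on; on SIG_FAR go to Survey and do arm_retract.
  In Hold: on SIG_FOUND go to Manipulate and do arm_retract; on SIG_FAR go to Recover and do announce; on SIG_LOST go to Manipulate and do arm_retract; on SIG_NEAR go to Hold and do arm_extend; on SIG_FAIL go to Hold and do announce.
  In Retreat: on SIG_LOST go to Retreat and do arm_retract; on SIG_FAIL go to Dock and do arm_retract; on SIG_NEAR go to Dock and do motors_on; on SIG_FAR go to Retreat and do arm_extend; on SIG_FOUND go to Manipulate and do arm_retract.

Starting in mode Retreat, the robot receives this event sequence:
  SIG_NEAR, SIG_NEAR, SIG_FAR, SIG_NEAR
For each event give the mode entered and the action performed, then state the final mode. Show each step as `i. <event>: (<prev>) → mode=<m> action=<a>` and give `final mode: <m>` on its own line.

1. SIG_NEAR: (Retreat) → mode=Dock action=motors_on
2. SIG_NEAR: (Dock) → mode=Hold action=arm_extend
3. SIG_FAR: (Hold) → mode=Recover action=announce
4. SIG_NEAR: (Recover) → mode=Hold action=arm_extend

final mode: Hold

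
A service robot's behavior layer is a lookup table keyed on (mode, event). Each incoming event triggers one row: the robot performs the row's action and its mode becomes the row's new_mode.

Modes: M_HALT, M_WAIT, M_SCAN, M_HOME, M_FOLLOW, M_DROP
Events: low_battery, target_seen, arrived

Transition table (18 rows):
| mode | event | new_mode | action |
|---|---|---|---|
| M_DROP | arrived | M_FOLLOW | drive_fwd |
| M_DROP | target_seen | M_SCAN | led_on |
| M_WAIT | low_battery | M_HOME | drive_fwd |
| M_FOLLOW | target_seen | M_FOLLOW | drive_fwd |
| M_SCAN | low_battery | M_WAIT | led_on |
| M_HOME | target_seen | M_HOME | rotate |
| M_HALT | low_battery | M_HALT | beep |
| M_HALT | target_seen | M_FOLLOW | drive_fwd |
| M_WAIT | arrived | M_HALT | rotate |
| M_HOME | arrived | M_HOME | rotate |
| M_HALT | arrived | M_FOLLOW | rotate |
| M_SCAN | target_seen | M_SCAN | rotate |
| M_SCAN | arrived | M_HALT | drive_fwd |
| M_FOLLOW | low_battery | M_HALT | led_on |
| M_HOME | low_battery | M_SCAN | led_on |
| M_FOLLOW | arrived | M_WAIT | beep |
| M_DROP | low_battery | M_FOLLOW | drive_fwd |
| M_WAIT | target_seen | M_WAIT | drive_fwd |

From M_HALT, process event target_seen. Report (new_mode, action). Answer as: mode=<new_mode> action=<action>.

mode=M_FOLLOW action=drive_fwd

current mode = M_HALT; filter table to that mode:
  (M_HALT, low_battery) → (M_HALT, beep)
  (M_HALT, target_seen) → (M_FOLLOW, drive_fwd)  ← event matches
  (M_HALT, arrived) → (M_FOLLOW, rotate)
event = target_seen selects (M_FOLLOW, drive_fwd)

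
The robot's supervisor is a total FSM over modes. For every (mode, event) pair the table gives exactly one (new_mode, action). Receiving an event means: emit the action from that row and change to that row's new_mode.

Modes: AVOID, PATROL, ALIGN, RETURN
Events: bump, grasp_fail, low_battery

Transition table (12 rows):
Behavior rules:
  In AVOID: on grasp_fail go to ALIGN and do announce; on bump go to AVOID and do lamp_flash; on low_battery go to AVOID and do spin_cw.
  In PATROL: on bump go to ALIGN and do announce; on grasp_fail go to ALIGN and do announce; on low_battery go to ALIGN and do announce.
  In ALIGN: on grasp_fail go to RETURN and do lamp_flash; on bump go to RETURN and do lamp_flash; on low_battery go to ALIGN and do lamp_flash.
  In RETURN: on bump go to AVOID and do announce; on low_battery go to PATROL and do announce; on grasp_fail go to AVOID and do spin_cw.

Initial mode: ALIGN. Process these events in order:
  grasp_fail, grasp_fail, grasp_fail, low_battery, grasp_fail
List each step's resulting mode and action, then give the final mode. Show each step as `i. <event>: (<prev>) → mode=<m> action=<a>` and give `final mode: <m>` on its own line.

final mode: RETURN

1. grasp_fail: (ALIGN) → mode=RETURN action=lamp_flash
2. grasp_fail: (RETURN) → mode=AVOID action=spin_cw
3. grasp_fail: (AVOID) → mode=ALIGN action=announce
4. low_battery: (ALIGN) → mode=ALIGN action=lamp_flash
5. grasp_fail: (ALIGN) → mode=RETURN action=lamp_flash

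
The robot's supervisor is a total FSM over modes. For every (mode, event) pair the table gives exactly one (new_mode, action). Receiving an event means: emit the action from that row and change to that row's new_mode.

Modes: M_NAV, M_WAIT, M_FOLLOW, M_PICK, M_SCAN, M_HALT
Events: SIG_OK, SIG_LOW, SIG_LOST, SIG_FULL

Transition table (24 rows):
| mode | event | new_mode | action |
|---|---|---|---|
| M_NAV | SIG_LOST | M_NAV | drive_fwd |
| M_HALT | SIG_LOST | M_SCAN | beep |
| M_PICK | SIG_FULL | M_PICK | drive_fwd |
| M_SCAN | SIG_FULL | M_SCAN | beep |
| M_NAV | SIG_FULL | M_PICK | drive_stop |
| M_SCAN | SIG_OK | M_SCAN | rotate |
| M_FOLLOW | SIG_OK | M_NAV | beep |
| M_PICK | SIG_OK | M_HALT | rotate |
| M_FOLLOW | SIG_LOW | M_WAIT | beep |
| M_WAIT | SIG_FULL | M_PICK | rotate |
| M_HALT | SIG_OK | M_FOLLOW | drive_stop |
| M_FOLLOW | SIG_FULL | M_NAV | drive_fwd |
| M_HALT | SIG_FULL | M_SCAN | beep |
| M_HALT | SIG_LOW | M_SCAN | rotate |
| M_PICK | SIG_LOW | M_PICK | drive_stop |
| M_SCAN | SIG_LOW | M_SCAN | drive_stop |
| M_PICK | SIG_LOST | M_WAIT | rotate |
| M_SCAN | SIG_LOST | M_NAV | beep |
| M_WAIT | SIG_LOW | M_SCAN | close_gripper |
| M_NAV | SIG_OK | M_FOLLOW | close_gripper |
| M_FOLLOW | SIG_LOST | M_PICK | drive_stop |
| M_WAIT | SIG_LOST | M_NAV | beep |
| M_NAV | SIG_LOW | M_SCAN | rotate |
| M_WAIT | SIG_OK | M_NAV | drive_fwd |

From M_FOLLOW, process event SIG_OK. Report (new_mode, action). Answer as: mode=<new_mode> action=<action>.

mode=M_NAV action=beep

current mode = M_FOLLOW; filter table to that mode:
  (M_FOLLOW, SIG_OK) → (M_NAV, beep)  ← event matches
  (M_FOLLOW, SIG_LOW) → (M_WAIT, beep)
  (M_FOLLOW, SIG_FULL) → (M_NAV, drive_fwd)
  (M_FOLLOW, SIG_LOST) → (M_PICK, drive_stop)
event = SIG_OK selects (M_NAV, beep)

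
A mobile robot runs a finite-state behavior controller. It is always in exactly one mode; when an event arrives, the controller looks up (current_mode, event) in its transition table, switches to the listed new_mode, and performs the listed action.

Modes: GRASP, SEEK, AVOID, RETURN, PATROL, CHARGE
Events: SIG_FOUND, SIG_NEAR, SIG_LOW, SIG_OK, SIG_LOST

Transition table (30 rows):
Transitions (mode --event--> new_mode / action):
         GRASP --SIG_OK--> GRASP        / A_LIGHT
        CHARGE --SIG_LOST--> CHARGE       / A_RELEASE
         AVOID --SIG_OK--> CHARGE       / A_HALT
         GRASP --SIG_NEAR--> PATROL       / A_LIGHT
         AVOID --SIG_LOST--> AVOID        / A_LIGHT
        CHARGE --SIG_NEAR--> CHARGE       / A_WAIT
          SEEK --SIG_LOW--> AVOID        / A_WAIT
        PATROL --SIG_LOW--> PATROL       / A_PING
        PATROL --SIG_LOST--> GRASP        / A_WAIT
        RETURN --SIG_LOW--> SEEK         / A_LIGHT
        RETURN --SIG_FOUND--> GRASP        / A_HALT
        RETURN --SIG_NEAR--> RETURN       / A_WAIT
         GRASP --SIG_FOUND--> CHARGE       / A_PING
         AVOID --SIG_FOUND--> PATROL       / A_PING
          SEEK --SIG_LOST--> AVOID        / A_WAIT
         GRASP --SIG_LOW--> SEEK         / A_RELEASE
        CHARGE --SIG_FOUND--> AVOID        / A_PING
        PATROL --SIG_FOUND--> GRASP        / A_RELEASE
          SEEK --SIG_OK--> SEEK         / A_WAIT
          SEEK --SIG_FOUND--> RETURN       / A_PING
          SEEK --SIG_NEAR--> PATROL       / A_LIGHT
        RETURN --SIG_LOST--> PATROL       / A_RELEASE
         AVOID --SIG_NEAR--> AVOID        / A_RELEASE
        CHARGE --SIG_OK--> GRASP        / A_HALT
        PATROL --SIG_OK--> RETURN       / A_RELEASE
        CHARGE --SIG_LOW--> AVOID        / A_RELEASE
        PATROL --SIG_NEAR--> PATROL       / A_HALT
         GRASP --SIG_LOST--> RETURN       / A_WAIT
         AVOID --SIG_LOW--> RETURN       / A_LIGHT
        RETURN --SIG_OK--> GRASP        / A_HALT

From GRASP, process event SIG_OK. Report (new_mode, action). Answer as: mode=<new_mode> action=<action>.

mode=GRASP action=A_LIGHT

current mode = GRASP; filter table to that mode:
  (GRASP, SIG_OK) → (GRASP, A_LIGHT)  ← event matches
  (GRASP, SIG_NEAR) → (PATROL, A_LIGHT)
  (GRASP, SIG_FOUND) → (CHARGE, A_PING)
  (GRASP, SIG_LOW) → (SEEK, A_RELEASE)
  (GRASP, SIG_LOST) → (RETURN, A_WAIT)
event = SIG_OK selects (GRASP, A_LIGHT)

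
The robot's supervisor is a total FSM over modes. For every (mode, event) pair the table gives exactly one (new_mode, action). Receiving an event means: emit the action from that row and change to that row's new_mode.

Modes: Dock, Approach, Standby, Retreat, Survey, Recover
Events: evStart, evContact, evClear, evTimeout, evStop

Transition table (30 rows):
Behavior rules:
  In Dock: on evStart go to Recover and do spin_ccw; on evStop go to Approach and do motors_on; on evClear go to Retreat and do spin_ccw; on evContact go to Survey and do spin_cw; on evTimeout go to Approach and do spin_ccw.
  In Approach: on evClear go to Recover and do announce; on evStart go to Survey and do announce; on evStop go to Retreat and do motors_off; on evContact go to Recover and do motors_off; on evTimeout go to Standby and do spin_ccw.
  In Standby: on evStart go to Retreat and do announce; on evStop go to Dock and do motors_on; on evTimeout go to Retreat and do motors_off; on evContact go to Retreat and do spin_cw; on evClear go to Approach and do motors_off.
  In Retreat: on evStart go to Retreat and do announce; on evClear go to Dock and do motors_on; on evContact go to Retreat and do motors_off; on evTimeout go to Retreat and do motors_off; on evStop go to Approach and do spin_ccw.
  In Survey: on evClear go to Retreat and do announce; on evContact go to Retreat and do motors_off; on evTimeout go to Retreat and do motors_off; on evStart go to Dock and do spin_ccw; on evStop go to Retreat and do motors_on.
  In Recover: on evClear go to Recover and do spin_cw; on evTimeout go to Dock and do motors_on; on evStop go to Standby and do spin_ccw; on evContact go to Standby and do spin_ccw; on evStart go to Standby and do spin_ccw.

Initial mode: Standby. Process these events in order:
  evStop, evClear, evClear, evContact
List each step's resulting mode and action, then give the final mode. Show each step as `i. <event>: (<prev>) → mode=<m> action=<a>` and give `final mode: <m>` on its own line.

final mode: Survey

1. evStop: (Standby) → mode=Dock action=motors_on
2. evClear: (Dock) → mode=Retreat action=spin_ccw
3. evClear: (Retreat) → mode=Dock action=motors_on
4. evContact: (Dock) → mode=Survey action=spin_cw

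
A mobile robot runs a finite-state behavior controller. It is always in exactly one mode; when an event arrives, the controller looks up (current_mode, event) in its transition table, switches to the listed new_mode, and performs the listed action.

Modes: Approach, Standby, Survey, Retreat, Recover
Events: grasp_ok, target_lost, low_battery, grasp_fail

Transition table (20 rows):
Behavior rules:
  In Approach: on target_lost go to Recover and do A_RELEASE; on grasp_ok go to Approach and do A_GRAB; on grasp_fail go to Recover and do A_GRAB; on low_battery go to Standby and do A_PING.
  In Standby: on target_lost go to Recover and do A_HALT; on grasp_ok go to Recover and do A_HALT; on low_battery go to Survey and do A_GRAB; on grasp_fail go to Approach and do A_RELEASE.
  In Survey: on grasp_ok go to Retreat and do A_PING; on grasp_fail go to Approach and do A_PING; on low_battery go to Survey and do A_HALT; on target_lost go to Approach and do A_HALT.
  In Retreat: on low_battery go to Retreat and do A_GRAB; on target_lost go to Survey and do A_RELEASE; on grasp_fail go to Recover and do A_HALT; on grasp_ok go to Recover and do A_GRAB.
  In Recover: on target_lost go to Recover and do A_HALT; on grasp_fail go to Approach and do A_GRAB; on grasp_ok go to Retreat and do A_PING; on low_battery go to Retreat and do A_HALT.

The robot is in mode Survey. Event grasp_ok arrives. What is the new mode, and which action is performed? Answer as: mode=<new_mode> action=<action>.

current mode = Survey; filter table to that mode:
  (Survey, grasp_ok) → (Retreat, A_PING)  ← event matches
  (Survey, grasp_fail) → (Approach, A_PING)
  (Survey, low_battery) → (Survey, A_HALT)
  (Survey, target_lost) → (Approach, A_HALT)
event = grasp_ok selects (Retreat, A_PING)

mode=Retreat action=A_PING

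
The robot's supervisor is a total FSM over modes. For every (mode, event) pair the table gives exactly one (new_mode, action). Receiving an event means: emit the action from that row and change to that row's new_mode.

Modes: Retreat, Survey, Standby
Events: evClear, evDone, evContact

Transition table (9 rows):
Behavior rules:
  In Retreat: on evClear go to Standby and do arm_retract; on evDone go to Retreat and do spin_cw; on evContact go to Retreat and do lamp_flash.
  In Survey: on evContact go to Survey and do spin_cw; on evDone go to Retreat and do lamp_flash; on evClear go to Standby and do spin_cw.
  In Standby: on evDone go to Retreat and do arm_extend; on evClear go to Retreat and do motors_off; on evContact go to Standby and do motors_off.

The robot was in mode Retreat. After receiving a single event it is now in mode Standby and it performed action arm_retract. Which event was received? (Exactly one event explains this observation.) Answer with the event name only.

evClear

try evClear: (Retreat, evClear) → (Standby, arm_retract)  ← matches
try evDone: (Retreat, evDone) → (Retreat, spin_cw)
try evContact: (Retreat, evContact) → (Retreat, lamp_flash)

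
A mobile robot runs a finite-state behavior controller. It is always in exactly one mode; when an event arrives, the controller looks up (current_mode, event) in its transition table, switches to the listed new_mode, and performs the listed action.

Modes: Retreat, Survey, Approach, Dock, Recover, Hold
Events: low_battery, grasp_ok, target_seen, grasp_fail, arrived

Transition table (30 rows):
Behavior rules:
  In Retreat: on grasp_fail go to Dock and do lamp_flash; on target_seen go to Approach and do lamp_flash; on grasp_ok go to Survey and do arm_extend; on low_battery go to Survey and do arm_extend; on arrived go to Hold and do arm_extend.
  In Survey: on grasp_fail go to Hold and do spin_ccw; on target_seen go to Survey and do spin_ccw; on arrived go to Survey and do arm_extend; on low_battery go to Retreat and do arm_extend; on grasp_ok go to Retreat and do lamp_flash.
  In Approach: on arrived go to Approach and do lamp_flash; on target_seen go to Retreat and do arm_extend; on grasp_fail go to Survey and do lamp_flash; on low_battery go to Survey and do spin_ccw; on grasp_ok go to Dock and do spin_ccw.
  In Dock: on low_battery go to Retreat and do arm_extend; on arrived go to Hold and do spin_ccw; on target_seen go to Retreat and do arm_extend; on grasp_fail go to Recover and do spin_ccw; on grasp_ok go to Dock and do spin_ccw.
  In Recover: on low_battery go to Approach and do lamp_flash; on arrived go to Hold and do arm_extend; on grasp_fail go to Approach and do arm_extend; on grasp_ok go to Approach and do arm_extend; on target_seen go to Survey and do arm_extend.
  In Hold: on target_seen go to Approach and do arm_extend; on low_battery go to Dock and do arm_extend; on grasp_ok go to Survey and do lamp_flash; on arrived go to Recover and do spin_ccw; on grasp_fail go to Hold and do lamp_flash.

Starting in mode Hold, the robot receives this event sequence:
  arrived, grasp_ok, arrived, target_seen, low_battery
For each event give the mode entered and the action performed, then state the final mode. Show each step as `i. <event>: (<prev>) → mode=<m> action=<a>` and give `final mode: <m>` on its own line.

final mode: Survey

1. arrived: (Hold) → mode=Recover action=spin_ccw
2. grasp_ok: (Recover) → mode=Approach action=arm_extend
3. arrived: (Approach) → mode=Approach action=lamp_flash
4. target_seen: (Approach) → mode=Retreat action=arm_extend
5. low_battery: (Retreat) → mode=Survey action=arm_extend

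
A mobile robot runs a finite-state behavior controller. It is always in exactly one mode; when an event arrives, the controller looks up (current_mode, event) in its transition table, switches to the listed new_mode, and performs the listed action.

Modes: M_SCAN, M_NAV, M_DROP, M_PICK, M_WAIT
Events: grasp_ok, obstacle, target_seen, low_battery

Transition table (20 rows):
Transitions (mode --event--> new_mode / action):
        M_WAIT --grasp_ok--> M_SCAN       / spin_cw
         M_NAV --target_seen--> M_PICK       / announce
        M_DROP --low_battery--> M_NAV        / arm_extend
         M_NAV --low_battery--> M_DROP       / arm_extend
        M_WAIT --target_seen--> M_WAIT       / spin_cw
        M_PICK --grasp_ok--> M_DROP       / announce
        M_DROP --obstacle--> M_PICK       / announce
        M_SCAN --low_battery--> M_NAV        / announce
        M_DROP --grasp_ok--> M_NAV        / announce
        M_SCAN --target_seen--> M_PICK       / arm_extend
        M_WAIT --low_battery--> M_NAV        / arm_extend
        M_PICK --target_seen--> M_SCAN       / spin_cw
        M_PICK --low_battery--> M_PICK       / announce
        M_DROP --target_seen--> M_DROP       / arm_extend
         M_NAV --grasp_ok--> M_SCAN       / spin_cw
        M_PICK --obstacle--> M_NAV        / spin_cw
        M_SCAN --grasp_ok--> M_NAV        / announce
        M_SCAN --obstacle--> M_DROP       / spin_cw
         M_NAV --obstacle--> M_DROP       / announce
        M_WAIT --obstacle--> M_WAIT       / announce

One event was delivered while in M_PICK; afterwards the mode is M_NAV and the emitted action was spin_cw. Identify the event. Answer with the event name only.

obstacle

try grasp_ok: (M_PICK, grasp_ok) → (M_DROP, announce)
try obstacle: (M_PICK, obstacle) → (M_NAV, spin_cw)  ← matches
try target_seen: (M_PICK, target_seen) → (M_SCAN, spin_cw)
try low_battery: (M_PICK, low_battery) → (M_PICK, announce)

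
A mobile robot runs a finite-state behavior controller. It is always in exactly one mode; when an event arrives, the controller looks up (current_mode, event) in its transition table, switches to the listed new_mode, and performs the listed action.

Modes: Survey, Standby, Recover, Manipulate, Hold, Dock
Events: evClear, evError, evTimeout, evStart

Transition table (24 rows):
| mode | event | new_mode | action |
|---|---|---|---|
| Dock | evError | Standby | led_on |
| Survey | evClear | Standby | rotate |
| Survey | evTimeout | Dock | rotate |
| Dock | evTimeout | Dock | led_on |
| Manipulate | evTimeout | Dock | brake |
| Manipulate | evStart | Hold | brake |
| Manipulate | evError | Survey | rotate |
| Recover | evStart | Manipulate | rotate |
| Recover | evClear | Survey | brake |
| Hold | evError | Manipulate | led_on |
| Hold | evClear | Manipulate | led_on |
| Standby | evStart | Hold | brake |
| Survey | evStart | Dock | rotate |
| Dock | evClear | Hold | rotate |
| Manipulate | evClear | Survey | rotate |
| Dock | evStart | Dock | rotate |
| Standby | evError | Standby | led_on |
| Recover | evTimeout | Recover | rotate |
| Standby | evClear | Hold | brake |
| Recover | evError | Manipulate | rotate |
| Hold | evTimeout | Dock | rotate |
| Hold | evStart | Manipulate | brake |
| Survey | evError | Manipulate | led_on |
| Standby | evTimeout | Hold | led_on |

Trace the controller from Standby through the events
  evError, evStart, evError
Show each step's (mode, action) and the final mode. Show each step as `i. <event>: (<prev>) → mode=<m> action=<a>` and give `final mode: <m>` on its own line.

final mode: Manipulate

1. evError: (Standby) → mode=Standby action=led_on
2. evStart: (Standby) → mode=Hold action=brake
3. evError: (Hold) → mode=Manipulate action=led_on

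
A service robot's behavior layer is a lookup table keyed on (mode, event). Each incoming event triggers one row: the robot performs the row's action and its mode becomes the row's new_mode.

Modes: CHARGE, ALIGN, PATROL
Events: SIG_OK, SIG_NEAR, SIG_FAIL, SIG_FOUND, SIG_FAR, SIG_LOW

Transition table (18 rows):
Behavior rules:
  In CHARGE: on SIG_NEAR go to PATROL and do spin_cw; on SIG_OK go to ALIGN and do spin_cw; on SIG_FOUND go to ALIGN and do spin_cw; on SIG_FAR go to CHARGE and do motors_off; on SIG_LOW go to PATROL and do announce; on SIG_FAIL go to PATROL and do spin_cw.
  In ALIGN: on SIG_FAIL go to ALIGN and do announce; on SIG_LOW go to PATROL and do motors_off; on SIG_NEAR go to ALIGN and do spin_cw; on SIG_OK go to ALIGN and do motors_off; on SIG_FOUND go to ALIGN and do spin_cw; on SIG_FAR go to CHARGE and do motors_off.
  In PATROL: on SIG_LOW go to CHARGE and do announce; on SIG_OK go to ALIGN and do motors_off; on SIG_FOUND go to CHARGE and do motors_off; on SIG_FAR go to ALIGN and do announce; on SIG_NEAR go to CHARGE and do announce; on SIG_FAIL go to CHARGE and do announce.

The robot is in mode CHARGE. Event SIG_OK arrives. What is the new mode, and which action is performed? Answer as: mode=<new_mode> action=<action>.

mode=ALIGN action=spin_cw

current mode = CHARGE; filter table to that mode:
  (CHARGE, SIG_NEAR) → (PATROL, spin_cw)
  (CHARGE, SIG_OK) → (ALIGN, spin_cw)  ← event matches
  (CHARGE, SIG_FOUND) → (ALIGN, spin_cw)
  (CHARGE, SIG_FAR) → (CHARGE, motors_off)
  (CHARGE, SIG_LOW) → (PATROL, announce)
  (CHARGE, SIG_FAIL) → (PATROL, spin_cw)
event = SIG_OK selects (ALIGN, spin_cw)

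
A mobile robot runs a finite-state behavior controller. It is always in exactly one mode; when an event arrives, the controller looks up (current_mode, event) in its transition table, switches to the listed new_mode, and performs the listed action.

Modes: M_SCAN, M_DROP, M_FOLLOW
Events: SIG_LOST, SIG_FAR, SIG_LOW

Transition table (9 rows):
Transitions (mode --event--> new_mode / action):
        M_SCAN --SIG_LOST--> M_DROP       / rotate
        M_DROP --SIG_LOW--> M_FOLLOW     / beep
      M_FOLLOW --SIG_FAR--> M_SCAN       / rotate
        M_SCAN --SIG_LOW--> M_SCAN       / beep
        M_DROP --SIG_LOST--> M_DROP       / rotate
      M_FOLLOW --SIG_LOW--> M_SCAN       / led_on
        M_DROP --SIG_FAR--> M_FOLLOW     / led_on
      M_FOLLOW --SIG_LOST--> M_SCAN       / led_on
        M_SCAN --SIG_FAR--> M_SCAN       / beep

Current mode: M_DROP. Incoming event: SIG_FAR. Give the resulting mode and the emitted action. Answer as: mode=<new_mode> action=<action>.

current mode = M_DROP; filter table to that mode:
  (M_DROP, SIG_LOW) → (M_FOLLOW, beep)
  (M_DROP, SIG_LOST) → (M_DROP, rotate)
  (M_DROP, SIG_FAR) → (M_FOLLOW, led_on)  ← event matches
event = SIG_FAR selects (M_FOLLOW, led_on)

mode=M_FOLLOW action=led_on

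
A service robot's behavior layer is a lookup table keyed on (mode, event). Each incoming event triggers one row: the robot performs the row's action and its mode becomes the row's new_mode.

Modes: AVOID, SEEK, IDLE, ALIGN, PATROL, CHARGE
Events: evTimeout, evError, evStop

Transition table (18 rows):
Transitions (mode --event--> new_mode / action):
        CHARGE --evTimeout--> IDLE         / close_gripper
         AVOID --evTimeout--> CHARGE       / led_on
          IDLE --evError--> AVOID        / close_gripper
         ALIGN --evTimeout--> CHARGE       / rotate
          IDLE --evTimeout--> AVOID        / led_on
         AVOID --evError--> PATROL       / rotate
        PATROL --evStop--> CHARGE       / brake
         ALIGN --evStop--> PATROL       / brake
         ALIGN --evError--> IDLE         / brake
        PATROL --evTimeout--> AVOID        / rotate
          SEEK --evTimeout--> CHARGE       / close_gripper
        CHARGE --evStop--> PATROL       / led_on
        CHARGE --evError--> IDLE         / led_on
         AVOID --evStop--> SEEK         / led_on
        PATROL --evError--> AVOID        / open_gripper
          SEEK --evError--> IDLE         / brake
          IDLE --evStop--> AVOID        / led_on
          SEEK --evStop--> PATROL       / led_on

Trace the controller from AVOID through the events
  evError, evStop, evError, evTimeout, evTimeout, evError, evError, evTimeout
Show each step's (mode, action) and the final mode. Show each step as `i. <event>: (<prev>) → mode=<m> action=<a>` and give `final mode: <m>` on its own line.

1. evError: (AVOID) → mode=PATROL action=rotate
2. evStop: (PATROL) → mode=CHARGE action=brake
3. evError: (CHARGE) → mode=IDLE action=led_on
4. evTimeout: (IDLE) → mode=AVOID action=led_on
5. evTimeout: (AVOID) → mode=CHARGE action=led_on
6. evError: (CHARGE) → mode=IDLE action=led_on
7. evError: (IDLE) → mode=AVOID action=close_gripper
8. evTimeout: (AVOID) → mode=CHARGE action=led_on

final mode: CHARGE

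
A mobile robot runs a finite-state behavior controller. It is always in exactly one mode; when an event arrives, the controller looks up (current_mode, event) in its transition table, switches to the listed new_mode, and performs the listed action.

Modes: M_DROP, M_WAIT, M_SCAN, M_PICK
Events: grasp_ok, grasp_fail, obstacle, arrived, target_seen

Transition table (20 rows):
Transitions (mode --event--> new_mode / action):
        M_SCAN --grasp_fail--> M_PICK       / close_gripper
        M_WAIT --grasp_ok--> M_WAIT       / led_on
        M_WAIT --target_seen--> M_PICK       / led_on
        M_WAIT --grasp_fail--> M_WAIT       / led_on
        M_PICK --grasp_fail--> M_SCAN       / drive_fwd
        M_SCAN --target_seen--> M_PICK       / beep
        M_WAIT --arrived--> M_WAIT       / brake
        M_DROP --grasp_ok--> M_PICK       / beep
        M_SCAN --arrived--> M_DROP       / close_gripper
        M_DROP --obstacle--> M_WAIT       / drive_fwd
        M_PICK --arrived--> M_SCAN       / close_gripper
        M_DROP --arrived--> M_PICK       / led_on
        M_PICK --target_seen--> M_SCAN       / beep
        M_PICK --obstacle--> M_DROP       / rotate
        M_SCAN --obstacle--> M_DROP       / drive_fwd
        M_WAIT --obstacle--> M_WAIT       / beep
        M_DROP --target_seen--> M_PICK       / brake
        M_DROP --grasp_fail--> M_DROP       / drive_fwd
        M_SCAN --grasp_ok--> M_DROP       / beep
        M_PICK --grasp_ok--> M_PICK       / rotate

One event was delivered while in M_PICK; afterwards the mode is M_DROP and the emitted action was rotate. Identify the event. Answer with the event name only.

obstacle

try grasp_ok: (M_PICK, grasp_ok) → (M_PICK, rotate)
try grasp_fail: (M_PICK, grasp_fail) → (M_SCAN, drive_fwd)
try obstacle: (M_PICK, obstacle) → (M_DROP, rotate)  ← matches
try arrived: (M_PICK, arrived) → (M_SCAN, close_gripper)
try target_seen: (M_PICK, target_seen) → (M_SCAN, beep)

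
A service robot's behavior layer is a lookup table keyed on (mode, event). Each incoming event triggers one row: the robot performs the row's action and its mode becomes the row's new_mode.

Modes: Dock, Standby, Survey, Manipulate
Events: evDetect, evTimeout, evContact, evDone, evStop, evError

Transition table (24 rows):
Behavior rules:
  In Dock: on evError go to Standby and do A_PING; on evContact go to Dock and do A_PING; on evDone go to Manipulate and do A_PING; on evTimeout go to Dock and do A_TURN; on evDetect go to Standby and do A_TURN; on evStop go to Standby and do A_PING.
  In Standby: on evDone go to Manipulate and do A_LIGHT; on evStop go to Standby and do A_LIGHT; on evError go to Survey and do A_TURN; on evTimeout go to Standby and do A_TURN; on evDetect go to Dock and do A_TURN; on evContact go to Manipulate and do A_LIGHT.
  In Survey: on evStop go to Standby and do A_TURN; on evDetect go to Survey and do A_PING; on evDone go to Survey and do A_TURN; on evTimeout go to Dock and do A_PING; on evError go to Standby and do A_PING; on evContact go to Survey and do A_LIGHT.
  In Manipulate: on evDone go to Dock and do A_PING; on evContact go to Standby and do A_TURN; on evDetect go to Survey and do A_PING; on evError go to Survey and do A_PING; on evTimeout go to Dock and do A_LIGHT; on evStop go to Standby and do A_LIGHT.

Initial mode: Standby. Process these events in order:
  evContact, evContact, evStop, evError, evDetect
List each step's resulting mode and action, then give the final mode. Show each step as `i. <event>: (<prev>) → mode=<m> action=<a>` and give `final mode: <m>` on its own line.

final mode: Survey

1. evContact: (Standby) → mode=Manipulate action=A_LIGHT
2. evContact: (Manipulate) → mode=Standby action=A_TURN
3. evStop: (Standby) → mode=Standby action=A_LIGHT
4. evError: (Standby) → mode=Survey action=A_TURN
5. evDetect: (Survey) → mode=Survey action=A_PING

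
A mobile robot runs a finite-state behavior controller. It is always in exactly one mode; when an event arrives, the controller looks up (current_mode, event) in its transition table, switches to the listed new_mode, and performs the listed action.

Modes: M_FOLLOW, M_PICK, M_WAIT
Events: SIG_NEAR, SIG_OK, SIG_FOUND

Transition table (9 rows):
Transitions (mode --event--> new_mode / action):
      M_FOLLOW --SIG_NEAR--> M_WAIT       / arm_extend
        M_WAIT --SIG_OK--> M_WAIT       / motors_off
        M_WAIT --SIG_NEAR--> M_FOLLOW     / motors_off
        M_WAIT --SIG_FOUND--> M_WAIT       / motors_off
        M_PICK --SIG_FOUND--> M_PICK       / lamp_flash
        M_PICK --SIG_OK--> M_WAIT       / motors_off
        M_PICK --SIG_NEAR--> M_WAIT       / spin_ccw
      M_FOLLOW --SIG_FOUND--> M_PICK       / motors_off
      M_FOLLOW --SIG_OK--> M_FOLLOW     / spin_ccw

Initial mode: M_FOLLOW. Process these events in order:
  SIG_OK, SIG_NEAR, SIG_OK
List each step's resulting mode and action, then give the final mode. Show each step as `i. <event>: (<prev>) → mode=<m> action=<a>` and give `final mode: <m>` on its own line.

final mode: M_WAIT

1. SIG_OK: (M_FOLLOW) → mode=M_FOLLOW action=spin_ccw
2. SIG_NEAR: (M_FOLLOW) → mode=M_WAIT action=arm_extend
3. SIG_OK: (M_WAIT) → mode=M_WAIT action=motors_off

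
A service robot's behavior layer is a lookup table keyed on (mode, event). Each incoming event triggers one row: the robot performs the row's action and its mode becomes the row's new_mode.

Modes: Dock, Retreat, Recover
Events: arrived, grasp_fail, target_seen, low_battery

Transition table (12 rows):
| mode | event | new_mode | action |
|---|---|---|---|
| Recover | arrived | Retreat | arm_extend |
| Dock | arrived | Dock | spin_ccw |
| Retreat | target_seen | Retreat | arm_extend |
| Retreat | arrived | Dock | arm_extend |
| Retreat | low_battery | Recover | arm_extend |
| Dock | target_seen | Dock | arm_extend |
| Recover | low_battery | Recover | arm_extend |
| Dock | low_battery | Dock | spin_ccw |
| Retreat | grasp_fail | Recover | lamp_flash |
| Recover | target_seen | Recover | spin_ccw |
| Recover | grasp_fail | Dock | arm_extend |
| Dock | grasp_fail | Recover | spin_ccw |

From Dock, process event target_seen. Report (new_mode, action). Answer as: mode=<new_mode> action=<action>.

mode=Dock action=arm_extend

current mode = Dock; filter table to that mode:
  (Dock, arrived) → (Dock, spin_ccw)
  (Dock, target_seen) → (Dock, arm_extend)  ← event matches
  (Dock, low_battery) → (Dock, spin_ccw)
  (Dock, grasp_fail) → (Recover, spin_ccw)
event = target_seen selects (Dock, arm_extend)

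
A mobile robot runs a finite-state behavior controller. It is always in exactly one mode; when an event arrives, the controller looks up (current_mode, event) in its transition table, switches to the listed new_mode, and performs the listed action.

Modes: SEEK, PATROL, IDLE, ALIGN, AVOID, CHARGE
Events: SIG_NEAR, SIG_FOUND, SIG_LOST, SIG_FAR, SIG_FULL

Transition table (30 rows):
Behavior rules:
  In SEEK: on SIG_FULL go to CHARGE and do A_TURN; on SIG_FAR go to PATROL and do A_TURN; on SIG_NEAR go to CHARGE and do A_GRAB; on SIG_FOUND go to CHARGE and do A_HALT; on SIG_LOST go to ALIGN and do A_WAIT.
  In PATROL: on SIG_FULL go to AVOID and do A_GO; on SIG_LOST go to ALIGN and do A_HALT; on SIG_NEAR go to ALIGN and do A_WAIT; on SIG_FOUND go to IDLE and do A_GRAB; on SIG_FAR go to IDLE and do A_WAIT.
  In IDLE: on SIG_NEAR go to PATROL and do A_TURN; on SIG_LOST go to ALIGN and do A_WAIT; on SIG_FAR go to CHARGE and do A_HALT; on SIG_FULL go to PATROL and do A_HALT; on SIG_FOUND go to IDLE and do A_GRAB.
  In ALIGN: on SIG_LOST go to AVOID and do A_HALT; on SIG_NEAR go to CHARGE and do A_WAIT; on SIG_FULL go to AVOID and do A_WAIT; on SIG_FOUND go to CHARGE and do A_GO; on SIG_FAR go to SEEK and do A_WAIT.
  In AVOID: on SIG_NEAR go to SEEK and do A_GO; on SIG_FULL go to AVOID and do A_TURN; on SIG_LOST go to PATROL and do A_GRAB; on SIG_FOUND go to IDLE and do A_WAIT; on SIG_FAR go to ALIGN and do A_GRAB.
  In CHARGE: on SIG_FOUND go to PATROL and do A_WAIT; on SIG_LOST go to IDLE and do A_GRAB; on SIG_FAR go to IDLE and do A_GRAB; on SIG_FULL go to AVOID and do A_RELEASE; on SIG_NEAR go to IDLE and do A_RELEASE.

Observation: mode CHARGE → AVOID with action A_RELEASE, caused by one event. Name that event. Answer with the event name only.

try SIG_NEAR: (CHARGE, SIG_NEAR) → (IDLE, A_RELEASE)
try SIG_FOUND: (CHARGE, SIG_FOUND) → (PATROL, A_WAIT)
try SIG_LOST: (CHARGE, SIG_LOST) → (IDLE, A_GRAB)
try SIG_FAR: (CHARGE, SIG_FAR) → (IDLE, A_GRAB)
try SIG_FULL: (CHARGE, SIG_FULL) → (AVOID, A_RELEASE)  ← matches

SIG_FULL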